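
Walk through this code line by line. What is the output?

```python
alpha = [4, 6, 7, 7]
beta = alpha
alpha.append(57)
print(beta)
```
[4, 6, 7, 7, 57]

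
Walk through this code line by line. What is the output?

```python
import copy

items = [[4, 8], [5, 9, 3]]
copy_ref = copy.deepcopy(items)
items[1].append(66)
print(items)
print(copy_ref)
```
[[4, 8], [5, 9, 3, 66]]
[[4, 8], [5, 9, 3]]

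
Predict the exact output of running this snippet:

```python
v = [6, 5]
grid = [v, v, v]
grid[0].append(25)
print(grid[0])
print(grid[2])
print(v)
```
[6, 5, 25]
[6, 5, 25]
[6, 5, 25]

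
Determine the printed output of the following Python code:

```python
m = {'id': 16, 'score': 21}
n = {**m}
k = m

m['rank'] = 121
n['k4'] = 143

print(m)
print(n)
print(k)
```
{'id': 16, 'score': 21, 'rank': 121}
{'id': 16, 'score': 21, 'k4': 143}
{'id': 16, 'score': 21, 'rank': 121}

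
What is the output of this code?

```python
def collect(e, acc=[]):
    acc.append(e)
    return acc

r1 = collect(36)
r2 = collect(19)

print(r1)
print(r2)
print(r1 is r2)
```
[36, 19]
[36, 19]
True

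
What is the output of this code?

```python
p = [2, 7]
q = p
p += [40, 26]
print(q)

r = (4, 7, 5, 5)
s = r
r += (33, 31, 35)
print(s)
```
[2, 7, 40, 26]
(4, 7, 5, 5)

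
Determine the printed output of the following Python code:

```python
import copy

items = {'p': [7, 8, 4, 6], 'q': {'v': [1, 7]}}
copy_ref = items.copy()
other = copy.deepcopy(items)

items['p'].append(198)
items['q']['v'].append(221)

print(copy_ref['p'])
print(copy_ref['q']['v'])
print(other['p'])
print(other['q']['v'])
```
[7, 8, 4, 6, 198]
[1, 7, 221]
[7, 8, 4, 6]
[1, 7]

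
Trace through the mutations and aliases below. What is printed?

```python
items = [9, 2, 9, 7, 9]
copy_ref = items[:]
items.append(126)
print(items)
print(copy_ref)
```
[9, 2, 9, 7, 9, 126]
[9, 2, 9, 7, 9]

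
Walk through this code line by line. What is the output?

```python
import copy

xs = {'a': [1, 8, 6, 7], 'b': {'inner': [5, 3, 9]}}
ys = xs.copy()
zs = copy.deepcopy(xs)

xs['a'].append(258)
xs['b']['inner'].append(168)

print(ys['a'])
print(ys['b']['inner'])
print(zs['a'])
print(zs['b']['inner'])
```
[1, 8, 6, 7, 258]
[5, 3, 9, 168]
[1, 8, 6, 7]
[5, 3, 9]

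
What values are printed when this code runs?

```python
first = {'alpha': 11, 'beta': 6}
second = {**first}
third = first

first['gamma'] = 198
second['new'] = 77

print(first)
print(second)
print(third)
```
{'alpha': 11, 'beta': 6, 'gamma': 198}
{'alpha': 11, 'beta': 6, 'new': 77}
{'alpha': 11, 'beta': 6, 'gamma': 198}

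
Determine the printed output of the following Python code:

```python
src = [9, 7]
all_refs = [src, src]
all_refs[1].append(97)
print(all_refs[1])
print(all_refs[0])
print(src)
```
[9, 7, 97]
[9, 7, 97]
[9, 7, 97]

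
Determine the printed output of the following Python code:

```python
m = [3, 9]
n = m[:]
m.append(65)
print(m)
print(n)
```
[3, 9, 65]
[3, 9]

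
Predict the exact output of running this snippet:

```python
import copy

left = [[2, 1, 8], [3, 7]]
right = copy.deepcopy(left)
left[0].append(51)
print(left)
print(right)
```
[[2, 1, 8, 51], [3, 7]]
[[2, 1, 8], [3, 7]]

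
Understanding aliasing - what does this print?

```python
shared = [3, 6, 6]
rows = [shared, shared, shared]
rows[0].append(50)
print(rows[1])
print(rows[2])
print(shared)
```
[3, 6, 6, 50]
[3, 6, 6, 50]
[3, 6, 6, 50]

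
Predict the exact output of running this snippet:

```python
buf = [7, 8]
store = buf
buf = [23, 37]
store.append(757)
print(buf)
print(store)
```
[23, 37]
[7, 8, 757]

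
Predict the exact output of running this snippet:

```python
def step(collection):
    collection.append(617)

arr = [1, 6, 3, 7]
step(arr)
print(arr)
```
[1, 6, 3, 7, 617]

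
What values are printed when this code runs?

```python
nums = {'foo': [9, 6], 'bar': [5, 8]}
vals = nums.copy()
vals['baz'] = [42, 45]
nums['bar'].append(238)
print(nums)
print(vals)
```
{'foo': [9, 6], 'bar': [5, 8, 238]}
{'foo': [9, 6], 'bar': [5, 8, 238], 'baz': [42, 45]}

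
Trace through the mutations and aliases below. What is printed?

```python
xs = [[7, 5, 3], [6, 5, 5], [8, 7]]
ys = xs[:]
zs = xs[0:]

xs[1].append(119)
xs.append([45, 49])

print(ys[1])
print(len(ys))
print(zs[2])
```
[6, 5, 5, 119]
3
[8, 7]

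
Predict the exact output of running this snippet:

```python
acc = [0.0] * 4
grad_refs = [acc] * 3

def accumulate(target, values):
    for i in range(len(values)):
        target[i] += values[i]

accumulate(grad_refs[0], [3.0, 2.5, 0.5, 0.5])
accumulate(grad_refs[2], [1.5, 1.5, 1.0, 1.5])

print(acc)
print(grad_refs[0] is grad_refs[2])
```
[4.5, 4.0, 1.5, 2.0]
True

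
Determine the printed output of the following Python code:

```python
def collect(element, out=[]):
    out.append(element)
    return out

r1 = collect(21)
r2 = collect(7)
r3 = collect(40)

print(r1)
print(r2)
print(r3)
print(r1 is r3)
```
[21, 7, 40]
[21, 7, 40]
[21, 7, 40]
True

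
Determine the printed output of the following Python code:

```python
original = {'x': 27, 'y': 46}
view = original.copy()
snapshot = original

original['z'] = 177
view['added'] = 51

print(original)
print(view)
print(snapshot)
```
{'x': 27, 'y': 46, 'z': 177}
{'x': 27, 'y': 46, 'added': 51}
{'x': 27, 'y': 46, 'z': 177}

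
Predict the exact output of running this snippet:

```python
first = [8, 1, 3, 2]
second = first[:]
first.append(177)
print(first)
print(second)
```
[8, 1, 3, 2, 177]
[8, 1, 3, 2]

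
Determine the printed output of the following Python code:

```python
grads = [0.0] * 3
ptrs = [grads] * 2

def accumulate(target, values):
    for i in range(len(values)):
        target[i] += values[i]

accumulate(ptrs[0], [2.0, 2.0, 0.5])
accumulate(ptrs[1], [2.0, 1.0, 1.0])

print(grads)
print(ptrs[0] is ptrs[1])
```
[4.0, 3.0, 1.5]
True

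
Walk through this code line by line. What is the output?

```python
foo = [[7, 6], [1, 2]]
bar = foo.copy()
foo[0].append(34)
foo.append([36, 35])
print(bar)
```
[[7, 6, 34], [1, 2]]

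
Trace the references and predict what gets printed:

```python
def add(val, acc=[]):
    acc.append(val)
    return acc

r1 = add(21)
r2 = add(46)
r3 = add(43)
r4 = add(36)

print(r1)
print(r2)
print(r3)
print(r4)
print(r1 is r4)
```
[21, 46, 43, 36]
[21, 46, 43, 36]
[21, 46, 43, 36]
[21, 46, 43, 36]
True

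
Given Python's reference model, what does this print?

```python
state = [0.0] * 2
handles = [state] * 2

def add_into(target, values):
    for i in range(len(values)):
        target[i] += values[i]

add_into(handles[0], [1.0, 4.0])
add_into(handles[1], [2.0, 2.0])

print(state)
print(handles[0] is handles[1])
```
[3.0, 6.0]
True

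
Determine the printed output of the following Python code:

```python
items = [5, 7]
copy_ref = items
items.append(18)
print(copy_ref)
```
[5, 7, 18]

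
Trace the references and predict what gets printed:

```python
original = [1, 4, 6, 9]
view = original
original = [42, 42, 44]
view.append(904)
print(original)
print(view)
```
[42, 42, 44]
[1, 4, 6, 9, 904]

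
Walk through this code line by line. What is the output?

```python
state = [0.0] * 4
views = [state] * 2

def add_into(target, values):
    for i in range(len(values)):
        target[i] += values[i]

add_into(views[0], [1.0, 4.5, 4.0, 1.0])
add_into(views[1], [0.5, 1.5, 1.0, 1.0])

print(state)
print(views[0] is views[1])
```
[1.5, 6.0, 5.0, 2.0]
True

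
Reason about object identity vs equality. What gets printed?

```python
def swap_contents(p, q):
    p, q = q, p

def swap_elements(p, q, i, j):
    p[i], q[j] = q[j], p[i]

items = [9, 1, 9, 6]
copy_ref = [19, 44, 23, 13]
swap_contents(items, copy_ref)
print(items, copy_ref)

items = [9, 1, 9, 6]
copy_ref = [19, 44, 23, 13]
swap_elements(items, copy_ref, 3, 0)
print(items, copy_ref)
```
[9, 1, 9, 6] [19, 44, 23, 13]
[9, 1, 9, 19] [6, 44, 23, 13]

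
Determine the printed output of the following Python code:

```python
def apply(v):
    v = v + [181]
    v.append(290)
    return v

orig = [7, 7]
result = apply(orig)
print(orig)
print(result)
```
[7, 7]
[7, 7, 181, 290]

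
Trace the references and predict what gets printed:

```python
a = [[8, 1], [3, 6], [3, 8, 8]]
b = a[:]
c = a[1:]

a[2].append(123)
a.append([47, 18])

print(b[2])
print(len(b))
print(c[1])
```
[3, 8, 8, 123]
3
[3, 8, 8, 123]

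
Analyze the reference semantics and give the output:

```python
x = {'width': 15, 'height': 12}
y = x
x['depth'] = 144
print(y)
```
{'width': 15, 'height': 12, 'depth': 144}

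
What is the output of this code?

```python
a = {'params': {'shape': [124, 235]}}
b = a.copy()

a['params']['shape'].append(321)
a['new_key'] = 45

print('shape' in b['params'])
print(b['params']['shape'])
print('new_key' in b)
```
True
[124, 235, 321]
False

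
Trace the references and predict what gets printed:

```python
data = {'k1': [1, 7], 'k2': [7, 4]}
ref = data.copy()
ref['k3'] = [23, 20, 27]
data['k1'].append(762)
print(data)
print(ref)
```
{'k1': [1, 7, 762], 'k2': [7, 4]}
{'k1': [1, 7, 762], 'k2': [7, 4], 'k3': [23, 20, 27]}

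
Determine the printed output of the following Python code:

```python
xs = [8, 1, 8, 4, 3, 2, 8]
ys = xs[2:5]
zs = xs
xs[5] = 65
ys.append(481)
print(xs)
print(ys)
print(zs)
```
[8, 1, 8, 4, 3, 65, 8]
[8, 4, 3, 481]
[8, 1, 8, 4, 3, 65, 8]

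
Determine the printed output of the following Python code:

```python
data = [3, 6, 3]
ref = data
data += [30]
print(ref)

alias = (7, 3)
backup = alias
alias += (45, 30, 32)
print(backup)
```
[3, 6, 3, 30]
(7, 3)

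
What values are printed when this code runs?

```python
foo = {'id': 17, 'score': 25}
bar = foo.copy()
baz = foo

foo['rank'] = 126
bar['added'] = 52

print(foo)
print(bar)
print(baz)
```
{'id': 17, 'score': 25, 'rank': 126}
{'id': 17, 'score': 25, 'added': 52}
{'id': 17, 'score': 25, 'rank': 126}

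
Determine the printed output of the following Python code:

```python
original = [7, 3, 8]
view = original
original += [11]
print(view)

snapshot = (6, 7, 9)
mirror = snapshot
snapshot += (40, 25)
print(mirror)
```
[7, 3, 8, 11]
(6, 7, 9)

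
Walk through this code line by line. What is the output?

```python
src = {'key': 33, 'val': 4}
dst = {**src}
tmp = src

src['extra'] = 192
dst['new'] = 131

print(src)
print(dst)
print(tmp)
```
{'key': 33, 'val': 4, 'extra': 192}
{'key': 33, 'val': 4, 'new': 131}
{'key': 33, 'val': 4, 'extra': 192}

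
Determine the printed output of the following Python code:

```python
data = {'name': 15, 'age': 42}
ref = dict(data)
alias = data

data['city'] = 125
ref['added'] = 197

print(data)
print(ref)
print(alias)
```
{'name': 15, 'age': 42, 'city': 125}
{'name': 15, 'age': 42, 'added': 197}
{'name': 15, 'age': 42, 'city': 125}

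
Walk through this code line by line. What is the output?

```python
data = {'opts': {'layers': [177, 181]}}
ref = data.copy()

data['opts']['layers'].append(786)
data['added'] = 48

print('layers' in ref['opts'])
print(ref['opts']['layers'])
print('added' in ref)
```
True
[177, 181, 786]
False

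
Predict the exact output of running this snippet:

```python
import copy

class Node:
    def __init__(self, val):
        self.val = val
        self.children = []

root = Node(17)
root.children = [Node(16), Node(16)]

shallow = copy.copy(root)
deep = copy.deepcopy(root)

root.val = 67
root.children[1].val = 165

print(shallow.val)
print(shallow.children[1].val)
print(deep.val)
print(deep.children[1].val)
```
17
165
17
16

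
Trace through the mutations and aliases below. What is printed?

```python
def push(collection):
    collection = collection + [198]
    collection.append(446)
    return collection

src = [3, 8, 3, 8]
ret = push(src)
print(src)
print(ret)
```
[3, 8, 3, 8]
[3, 8, 3, 8, 198, 446]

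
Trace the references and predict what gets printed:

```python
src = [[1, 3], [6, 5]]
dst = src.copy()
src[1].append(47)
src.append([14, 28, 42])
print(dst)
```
[[1, 3], [6, 5, 47]]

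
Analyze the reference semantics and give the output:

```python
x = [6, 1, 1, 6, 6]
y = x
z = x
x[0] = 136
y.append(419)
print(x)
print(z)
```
[136, 1, 1, 6, 6, 419]
[136, 1, 1, 6, 6, 419]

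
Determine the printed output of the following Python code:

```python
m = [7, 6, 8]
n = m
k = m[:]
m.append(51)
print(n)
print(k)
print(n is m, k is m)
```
[7, 6, 8, 51]
[7, 6, 8]
True False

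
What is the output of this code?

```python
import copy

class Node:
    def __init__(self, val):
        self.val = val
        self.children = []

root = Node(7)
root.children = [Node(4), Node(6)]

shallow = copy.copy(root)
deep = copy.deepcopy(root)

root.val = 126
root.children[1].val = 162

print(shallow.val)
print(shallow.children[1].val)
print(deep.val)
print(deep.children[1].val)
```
7
162
7
6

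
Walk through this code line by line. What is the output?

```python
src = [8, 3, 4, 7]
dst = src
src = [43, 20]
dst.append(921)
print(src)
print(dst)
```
[43, 20]
[8, 3, 4, 7, 921]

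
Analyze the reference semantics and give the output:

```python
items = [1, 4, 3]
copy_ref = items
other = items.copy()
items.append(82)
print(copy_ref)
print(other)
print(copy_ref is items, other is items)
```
[1, 4, 3, 82]
[1, 4, 3]
True False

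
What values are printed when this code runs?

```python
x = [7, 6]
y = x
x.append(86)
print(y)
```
[7, 6, 86]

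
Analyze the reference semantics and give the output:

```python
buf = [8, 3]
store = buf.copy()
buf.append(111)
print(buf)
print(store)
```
[8, 3, 111]
[8, 3]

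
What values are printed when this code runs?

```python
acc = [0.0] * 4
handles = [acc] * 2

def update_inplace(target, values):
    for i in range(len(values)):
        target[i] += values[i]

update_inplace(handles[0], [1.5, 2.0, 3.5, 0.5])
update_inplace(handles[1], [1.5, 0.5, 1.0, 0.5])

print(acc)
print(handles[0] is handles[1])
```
[3.0, 2.5, 4.5, 1.0]
True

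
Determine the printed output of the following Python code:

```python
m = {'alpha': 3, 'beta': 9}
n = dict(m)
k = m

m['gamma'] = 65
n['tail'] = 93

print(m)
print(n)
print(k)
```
{'alpha': 3, 'beta': 9, 'gamma': 65}
{'alpha': 3, 'beta': 9, 'tail': 93}
{'alpha': 3, 'beta': 9, 'gamma': 65}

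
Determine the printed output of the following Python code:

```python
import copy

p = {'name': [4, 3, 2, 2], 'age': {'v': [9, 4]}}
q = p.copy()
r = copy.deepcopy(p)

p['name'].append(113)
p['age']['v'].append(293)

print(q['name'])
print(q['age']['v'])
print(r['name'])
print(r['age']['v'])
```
[4, 3, 2, 2, 113]
[9, 4, 293]
[4, 3, 2, 2]
[9, 4]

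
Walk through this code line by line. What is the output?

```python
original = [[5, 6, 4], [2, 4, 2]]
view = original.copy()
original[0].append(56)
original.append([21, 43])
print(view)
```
[[5, 6, 4, 56], [2, 4, 2]]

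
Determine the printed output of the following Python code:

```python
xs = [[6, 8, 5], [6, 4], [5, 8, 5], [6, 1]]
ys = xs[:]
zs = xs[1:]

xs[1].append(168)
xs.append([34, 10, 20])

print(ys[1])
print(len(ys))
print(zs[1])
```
[6, 4, 168]
4
[5, 8, 5]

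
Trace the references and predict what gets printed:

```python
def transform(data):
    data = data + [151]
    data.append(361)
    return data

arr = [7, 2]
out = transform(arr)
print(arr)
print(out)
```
[7, 2]
[7, 2, 151, 361]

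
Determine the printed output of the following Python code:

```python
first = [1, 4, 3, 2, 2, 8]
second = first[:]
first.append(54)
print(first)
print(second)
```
[1, 4, 3, 2, 2, 8, 54]
[1, 4, 3, 2, 2, 8]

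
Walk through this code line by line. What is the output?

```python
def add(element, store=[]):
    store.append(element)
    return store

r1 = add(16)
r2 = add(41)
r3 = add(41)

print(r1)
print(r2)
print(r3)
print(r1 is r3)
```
[16, 41, 41]
[16, 41, 41]
[16, 41, 41]
True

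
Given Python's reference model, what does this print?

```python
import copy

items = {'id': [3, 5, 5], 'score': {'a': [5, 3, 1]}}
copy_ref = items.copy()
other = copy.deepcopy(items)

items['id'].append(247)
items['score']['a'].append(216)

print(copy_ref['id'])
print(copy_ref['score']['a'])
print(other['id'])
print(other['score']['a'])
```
[3, 5, 5, 247]
[5, 3, 1, 216]
[3, 5, 5]
[5, 3, 1]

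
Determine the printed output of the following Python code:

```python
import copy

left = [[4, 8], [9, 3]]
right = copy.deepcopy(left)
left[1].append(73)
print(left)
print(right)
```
[[4, 8], [9, 3, 73]]
[[4, 8], [9, 3]]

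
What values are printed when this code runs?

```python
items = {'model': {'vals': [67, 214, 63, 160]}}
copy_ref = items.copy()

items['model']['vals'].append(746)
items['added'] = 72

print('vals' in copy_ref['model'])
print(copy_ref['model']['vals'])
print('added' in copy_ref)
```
True
[67, 214, 63, 160, 746]
False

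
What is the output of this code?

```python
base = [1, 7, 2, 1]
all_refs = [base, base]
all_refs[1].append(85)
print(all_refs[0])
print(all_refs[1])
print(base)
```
[1, 7, 2, 1, 85]
[1, 7, 2, 1, 85]
[1, 7, 2, 1, 85]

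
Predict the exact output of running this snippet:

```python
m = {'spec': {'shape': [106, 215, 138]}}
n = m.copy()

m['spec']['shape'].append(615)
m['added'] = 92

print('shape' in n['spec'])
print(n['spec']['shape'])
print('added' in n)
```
True
[106, 215, 138, 615]
False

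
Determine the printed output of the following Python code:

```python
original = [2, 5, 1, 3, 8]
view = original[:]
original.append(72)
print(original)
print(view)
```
[2, 5, 1, 3, 8, 72]
[2, 5, 1, 3, 8]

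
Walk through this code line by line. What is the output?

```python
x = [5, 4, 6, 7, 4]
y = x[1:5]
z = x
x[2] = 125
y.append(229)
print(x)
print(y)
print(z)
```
[5, 4, 125, 7, 4]
[4, 6, 7, 4, 229]
[5, 4, 125, 7, 4]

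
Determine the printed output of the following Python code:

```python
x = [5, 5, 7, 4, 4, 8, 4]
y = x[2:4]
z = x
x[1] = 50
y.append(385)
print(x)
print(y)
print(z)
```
[5, 50, 7, 4, 4, 8, 4]
[7, 4, 385]
[5, 50, 7, 4, 4, 8, 4]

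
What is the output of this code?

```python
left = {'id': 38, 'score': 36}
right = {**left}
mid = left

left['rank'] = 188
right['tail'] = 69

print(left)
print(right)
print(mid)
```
{'id': 38, 'score': 36, 'rank': 188}
{'id': 38, 'score': 36, 'tail': 69}
{'id': 38, 'score': 36, 'rank': 188}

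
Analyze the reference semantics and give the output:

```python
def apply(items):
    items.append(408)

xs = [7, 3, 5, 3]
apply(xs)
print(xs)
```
[7, 3, 5, 3, 408]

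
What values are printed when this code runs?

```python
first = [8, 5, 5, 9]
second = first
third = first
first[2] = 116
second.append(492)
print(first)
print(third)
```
[8, 5, 116, 9, 492]
[8, 5, 116, 9, 492]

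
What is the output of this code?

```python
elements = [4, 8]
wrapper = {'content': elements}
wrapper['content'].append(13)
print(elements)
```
[4, 8, 13]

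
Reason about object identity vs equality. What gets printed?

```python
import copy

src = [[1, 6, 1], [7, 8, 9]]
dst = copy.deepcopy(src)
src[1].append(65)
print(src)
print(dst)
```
[[1, 6, 1], [7, 8, 9, 65]]
[[1, 6, 1], [7, 8, 9]]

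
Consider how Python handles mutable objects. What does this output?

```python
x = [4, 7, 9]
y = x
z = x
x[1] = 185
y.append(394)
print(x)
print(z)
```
[4, 185, 9, 394]
[4, 185, 9, 394]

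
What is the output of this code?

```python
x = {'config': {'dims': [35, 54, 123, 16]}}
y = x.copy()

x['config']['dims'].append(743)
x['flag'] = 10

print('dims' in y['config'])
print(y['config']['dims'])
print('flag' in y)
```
True
[35, 54, 123, 16, 743]
False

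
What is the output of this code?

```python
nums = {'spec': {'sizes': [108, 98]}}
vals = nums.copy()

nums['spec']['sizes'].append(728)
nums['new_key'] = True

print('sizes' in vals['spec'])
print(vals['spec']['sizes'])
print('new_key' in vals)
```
True
[108, 98, 728]
False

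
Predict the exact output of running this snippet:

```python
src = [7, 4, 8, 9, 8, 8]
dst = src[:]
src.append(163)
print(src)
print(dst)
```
[7, 4, 8, 9, 8, 8, 163]
[7, 4, 8, 9, 8, 8]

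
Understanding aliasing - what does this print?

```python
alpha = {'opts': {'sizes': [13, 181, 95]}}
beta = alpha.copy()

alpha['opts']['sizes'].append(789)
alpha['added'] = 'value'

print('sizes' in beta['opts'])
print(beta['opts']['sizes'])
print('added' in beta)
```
True
[13, 181, 95, 789]
False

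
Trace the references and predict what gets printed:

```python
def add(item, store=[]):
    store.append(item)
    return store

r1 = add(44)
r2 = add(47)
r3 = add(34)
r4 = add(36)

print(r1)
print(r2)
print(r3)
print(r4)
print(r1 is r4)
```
[44, 47, 34, 36]
[44, 47, 34, 36]
[44, 47, 34, 36]
[44, 47, 34, 36]
True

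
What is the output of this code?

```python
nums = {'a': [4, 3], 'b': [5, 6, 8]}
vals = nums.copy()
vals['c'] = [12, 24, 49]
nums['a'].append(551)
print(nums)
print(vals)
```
{'a': [4, 3, 551], 'b': [5, 6, 8]}
{'a': [4, 3, 551], 'b': [5, 6, 8], 'c': [12, 24, 49]}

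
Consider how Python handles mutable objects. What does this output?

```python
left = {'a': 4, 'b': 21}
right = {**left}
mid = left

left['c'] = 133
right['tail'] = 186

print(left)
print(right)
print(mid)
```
{'a': 4, 'b': 21, 'c': 133}
{'a': 4, 'b': 21, 'tail': 186}
{'a': 4, 'b': 21, 'c': 133}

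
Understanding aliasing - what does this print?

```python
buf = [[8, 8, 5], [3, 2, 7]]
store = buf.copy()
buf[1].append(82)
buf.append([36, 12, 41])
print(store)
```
[[8, 8, 5], [3, 2, 7, 82]]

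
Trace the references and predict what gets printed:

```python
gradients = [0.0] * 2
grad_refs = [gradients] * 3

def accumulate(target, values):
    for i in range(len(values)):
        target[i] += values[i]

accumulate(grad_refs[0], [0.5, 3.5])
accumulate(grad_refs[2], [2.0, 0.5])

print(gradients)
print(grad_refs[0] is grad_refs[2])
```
[2.5, 4.0]
True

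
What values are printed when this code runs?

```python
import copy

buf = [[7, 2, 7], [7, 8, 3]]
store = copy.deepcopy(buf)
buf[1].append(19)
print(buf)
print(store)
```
[[7, 2, 7], [7, 8, 3, 19]]
[[7, 2, 7], [7, 8, 3]]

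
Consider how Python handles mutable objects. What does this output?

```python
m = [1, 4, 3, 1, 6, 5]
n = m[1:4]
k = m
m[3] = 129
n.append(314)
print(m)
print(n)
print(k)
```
[1, 4, 3, 129, 6, 5]
[4, 3, 1, 314]
[1, 4, 3, 129, 6, 5]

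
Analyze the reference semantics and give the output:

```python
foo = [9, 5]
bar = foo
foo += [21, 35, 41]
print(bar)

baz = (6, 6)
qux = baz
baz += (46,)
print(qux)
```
[9, 5, 21, 35, 41]
(6, 6)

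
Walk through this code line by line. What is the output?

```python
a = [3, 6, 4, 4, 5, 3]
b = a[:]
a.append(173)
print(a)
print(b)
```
[3, 6, 4, 4, 5, 3, 173]
[3, 6, 4, 4, 5, 3]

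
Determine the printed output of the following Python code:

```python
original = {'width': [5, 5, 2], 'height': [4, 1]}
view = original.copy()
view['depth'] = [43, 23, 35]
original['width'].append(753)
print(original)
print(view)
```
{'width': [5, 5, 2, 753], 'height': [4, 1]}
{'width': [5, 5, 2, 753], 'height': [4, 1], 'depth': [43, 23, 35]}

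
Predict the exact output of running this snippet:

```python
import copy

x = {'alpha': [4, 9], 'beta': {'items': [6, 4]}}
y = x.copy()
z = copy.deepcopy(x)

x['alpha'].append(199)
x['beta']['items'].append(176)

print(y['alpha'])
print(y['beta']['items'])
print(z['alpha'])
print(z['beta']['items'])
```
[4, 9, 199]
[6, 4, 176]
[4, 9]
[6, 4]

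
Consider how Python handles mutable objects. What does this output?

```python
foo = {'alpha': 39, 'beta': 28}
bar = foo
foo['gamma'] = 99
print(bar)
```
{'alpha': 39, 'beta': 28, 'gamma': 99}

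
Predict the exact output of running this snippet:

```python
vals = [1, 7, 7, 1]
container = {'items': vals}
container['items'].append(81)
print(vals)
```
[1, 7, 7, 1, 81]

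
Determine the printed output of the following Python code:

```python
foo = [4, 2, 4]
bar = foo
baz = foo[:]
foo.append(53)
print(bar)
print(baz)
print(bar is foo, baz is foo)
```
[4, 2, 4, 53]
[4, 2, 4]
True False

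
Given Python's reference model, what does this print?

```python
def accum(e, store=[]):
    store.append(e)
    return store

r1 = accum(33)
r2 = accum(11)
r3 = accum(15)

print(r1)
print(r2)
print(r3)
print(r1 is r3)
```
[33, 11, 15]
[33, 11, 15]
[33, 11, 15]
True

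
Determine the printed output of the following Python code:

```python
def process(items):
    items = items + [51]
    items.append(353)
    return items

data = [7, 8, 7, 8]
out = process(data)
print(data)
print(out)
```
[7, 8, 7, 8]
[7, 8, 7, 8, 51, 353]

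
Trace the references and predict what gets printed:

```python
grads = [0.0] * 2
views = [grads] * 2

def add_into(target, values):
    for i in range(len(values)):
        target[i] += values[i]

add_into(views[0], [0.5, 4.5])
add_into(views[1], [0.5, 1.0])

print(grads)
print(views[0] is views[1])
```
[1.0, 5.5]
True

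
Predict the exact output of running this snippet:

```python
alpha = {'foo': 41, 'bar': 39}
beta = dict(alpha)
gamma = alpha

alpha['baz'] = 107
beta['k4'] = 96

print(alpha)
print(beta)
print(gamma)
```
{'foo': 41, 'bar': 39, 'baz': 107}
{'foo': 41, 'bar': 39, 'k4': 96}
{'foo': 41, 'bar': 39, 'baz': 107}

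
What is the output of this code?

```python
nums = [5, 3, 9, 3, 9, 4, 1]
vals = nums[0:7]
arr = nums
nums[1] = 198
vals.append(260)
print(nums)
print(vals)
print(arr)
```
[5, 198, 9, 3, 9, 4, 1]
[5, 3, 9, 3, 9, 4, 1, 260]
[5, 198, 9, 3, 9, 4, 1]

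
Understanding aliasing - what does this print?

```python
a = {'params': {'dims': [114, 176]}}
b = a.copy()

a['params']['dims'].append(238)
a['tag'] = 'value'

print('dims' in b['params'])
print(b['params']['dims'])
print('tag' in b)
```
True
[114, 176, 238]
False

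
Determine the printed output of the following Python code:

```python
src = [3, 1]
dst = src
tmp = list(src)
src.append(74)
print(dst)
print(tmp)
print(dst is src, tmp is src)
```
[3, 1, 74]
[3, 1]
True False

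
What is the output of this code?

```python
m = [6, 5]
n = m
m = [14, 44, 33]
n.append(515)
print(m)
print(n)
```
[14, 44, 33]
[6, 5, 515]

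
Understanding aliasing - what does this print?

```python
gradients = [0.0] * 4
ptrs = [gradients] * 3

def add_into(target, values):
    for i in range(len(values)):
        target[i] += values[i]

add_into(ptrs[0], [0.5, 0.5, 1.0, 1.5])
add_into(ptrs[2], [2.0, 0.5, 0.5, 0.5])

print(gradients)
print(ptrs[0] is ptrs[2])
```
[2.5, 1.0, 1.5, 2.0]
True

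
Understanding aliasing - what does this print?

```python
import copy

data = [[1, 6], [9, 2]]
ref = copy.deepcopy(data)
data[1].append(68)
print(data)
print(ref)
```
[[1, 6], [9, 2, 68]]
[[1, 6], [9, 2]]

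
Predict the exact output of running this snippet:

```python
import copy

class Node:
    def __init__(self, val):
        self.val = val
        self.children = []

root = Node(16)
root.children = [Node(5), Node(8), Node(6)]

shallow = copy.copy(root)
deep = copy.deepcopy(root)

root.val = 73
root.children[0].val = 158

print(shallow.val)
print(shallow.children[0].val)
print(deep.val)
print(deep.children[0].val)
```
16
158
16
5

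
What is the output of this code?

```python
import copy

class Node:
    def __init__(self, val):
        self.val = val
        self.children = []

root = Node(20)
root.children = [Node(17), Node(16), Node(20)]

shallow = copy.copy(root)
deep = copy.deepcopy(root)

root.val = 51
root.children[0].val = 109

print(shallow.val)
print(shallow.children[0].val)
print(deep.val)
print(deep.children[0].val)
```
20
109
20
17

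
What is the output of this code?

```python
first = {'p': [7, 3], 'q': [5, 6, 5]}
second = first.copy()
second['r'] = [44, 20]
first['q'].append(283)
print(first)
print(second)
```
{'p': [7, 3], 'q': [5, 6, 5, 283]}
{'p': [7, 3], 'q': [5, 6, 5, 283], 'r': [44, 20]}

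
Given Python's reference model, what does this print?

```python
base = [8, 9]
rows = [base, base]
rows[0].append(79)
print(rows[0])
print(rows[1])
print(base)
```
[8, 9, 79]
[8, 9, 79]
[8, 9, 79]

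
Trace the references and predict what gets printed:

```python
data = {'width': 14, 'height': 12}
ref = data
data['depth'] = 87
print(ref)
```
{'width': 14, 'height': 12, 'depth': 87}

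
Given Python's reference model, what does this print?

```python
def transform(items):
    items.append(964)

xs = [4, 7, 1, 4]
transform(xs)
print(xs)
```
[4, 7, 1, 4, 964]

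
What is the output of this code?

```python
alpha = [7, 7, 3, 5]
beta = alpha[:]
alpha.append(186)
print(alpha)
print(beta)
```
[7, 7, 3, 5, 186]
[7, 7, 3, 5]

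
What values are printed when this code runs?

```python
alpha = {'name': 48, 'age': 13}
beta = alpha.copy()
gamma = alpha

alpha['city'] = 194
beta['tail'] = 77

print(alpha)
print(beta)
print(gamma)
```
{'name': 48, 'age': 13, 'city': 194}
{'name': 48, 'age': 13, 'tail': 77}
{'name': 48, 'age': 13, 'city': 194}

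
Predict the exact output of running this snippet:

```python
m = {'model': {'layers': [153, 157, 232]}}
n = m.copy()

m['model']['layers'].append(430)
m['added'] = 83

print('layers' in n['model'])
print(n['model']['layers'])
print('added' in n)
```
True
[153, 157, 232, 430]
False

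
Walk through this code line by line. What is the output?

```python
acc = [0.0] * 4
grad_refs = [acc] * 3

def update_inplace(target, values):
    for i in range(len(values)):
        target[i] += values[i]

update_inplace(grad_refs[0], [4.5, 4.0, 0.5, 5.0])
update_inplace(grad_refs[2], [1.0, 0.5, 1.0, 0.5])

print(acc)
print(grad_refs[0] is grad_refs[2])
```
[5.5, 4.5, 1.5, 5.5]
True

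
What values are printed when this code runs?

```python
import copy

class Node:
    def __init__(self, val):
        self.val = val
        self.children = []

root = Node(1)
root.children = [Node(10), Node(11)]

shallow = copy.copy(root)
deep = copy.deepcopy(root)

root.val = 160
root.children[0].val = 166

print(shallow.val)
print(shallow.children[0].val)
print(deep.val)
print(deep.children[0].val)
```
1
166
1
10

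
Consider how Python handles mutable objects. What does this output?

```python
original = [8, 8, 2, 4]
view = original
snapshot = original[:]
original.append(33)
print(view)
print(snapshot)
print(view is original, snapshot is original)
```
[8, 8, 2, 4, 33]
[8, 8, 2, 4]
True False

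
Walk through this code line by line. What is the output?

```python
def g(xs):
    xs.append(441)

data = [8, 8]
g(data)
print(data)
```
[8, 8, 441]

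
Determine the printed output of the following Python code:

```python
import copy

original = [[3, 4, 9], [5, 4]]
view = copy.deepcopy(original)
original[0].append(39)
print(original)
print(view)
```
[[3, 4, 9, 39], [5, 4]]
[[3, 4, 9], [5, 4]]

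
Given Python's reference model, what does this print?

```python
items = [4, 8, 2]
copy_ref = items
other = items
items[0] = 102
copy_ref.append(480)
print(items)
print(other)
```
[102, 8, 2, 480]
[102, 8, 2, 480]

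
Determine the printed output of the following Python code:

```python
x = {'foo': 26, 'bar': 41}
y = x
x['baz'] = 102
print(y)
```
{'foo': 26, 'bar': 41, 'baz': 102}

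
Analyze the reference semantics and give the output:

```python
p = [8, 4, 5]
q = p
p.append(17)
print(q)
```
[8, 4, 5, 17]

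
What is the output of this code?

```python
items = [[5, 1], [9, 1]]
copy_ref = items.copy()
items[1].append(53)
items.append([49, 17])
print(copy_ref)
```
[[5, 1], [9, 1, 53]]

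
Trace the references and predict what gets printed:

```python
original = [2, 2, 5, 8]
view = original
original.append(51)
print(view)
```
[2, 2, 5, 8, 51]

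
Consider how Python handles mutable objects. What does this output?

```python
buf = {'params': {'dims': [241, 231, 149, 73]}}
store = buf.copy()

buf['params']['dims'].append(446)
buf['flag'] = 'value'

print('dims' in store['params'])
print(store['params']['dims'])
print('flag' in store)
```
True
[241, 231, 149, 73, 446]
False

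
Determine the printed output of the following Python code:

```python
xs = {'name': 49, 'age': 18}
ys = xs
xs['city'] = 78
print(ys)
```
{'name': 49, 'age': 18, 'city': 78}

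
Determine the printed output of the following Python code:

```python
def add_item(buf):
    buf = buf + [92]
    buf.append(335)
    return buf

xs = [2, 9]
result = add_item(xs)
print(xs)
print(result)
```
[2, 9]
[2, 9, 92, 335]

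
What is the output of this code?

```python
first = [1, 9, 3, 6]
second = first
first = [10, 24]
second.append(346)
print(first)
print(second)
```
[10, 24]
[1, 9, 3, 6, 346]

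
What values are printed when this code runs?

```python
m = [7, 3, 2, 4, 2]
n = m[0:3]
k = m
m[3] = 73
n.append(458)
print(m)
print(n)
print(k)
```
[7, 3, 2, 73, 2]
[7, 3, 2, 458]
[7, 3, 2, 73, 2]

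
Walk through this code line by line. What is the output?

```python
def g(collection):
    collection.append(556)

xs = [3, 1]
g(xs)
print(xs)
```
[3, 1, 556]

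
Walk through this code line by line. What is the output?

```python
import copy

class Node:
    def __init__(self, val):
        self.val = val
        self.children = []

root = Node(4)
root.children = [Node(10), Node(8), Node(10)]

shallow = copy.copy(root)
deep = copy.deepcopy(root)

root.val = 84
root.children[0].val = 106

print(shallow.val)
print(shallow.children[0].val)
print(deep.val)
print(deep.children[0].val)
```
4
106
4
10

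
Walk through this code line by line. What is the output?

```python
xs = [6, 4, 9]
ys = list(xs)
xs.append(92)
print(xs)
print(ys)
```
[6, 4, 9, 92]
[6, 4, 9]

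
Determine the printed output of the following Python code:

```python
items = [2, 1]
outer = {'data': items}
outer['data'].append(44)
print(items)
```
[2, 1, 44]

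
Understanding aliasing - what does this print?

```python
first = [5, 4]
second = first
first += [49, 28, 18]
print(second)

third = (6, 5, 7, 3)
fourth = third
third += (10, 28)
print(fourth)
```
[5, 4, 49, 28, 18]
(6, 5, 7, 3)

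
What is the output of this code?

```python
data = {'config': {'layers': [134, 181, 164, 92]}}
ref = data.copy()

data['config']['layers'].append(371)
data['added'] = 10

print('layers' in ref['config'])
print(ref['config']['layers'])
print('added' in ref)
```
True
[134, 181, 164, 92, 371]
False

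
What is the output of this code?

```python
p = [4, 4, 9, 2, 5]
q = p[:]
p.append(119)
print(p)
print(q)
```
[4, 4, 9, 2, 5, 119]
[4, 4, 9, 2, 5]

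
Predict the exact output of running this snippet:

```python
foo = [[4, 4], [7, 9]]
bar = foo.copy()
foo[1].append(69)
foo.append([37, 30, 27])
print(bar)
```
[[4, 4], [7, 9, 69]]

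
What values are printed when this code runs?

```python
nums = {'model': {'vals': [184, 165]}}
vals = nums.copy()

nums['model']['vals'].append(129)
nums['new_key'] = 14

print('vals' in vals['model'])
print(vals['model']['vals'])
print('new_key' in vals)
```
True
[184, 165, 129]
False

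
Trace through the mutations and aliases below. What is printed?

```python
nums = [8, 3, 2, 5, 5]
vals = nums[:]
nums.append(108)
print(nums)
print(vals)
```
[8, 3, 2, 5, 5, 108]
[8, 3, 2, 5, 5]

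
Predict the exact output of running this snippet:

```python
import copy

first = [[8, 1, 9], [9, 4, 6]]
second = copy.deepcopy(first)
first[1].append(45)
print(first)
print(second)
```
[[8, 1, 9], [9, 4, 6, 45]]
[[8, 1, 9], [9, 4, 6]]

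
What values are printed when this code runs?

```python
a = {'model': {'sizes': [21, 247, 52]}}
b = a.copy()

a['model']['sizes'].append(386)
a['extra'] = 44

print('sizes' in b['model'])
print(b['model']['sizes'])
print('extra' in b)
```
True
[21, 247, 52, 386]
False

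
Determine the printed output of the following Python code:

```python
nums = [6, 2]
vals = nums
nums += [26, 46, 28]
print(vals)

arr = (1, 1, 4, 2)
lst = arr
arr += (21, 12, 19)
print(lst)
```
[6, 2, 26, 46, 28]
(1, 1, 4, 2)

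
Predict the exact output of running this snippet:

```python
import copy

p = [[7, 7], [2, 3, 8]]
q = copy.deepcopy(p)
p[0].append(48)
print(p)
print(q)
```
[[7, 7, 48], [2, 3, 8]]
[[7, 7], [2, 3, 8]]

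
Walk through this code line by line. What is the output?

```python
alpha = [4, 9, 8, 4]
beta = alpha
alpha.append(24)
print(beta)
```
[4, 9, 8, 4, 24]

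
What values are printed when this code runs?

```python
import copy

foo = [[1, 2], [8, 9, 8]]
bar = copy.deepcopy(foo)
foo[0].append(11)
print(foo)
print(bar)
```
[[1, 2, 11], [8, 9, 8]]
[[1, 2], [8, 9, 8]]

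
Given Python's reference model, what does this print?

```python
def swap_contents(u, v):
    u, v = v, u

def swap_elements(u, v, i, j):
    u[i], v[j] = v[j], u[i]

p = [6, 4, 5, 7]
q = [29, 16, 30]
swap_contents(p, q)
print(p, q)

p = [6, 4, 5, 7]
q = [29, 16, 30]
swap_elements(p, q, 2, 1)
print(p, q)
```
[6, 4, 5, 7] [29, 16, 30]
[6, 4, 16, 7] [29, 5, 30]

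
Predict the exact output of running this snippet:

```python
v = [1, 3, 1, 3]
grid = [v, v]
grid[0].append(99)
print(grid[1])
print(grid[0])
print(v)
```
[1, 3, 1, 3, 99]
[1, 3, 1, 3, 99]
[1, 3, 1, 3, 99]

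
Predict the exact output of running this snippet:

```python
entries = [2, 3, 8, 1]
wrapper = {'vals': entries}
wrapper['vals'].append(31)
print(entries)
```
[2, 3, 8, 1, 31]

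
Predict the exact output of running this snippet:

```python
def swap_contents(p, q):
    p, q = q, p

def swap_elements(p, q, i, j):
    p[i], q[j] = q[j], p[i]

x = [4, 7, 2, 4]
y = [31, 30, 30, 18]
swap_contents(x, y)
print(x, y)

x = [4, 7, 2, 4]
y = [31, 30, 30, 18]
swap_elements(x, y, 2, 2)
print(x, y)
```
[4, 7, 2, 4] [31, 30, 30, 18]
[4, 7, 30, 4] [31, 30, 2, 18]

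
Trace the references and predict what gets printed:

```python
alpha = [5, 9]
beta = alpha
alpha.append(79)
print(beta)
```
[5, 9, 79]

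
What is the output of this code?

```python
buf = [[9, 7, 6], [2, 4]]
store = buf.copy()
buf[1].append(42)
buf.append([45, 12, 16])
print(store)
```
[[9, 7, 6], [2, 4, 42]]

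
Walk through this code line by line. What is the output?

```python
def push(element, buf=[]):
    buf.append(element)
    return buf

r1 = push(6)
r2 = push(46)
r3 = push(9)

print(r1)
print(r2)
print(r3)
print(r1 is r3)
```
[6, 46, 9]
[6, 46, 9]
[6, 46, 9]
True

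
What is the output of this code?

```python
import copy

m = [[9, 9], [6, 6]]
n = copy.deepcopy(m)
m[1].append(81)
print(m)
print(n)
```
[[9, 9], [6, 6, 81]]
[[9, 9], [6, 6]]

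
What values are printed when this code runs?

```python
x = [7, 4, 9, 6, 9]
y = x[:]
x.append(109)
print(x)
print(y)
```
[7, 4, 9, 6, 9, 109]
[7, 4, 9, 6, 9]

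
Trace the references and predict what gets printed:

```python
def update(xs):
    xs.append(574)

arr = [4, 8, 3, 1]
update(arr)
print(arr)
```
[4, 8, 3, 1, 574]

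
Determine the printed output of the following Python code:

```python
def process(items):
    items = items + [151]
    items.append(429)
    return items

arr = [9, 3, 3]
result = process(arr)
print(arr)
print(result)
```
[9, 3, 3]
[9, 3, 3, 151, 429]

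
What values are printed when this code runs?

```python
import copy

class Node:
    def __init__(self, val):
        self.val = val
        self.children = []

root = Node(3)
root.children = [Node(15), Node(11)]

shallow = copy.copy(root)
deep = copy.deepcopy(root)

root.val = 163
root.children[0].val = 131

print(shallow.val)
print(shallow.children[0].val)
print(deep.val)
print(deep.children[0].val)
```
3
131
3
15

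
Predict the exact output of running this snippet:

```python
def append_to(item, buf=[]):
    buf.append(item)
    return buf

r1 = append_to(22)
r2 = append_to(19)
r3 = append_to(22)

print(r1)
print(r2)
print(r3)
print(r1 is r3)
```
[22, 19, 22]
[22, 19, 22]
[22, 19, 22]
True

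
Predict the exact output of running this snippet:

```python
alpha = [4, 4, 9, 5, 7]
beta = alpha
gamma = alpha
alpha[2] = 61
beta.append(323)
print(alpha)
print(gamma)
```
[4, 4, 61, 5, 7, 323]
[4, 4, 61, 5, 7, 323]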